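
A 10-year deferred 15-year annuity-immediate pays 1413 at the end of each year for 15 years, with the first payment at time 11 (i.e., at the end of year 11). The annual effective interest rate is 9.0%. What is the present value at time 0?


PV at time 10 of the 15-year annuity-immediate:
a_n = 1413 * (1-(1+0.09)^(-15))/0.09 = 11389.7528
Discount back 10 years to time 0:
PV = 11389.7528 * (1+0.09)^(-10)
= 11389.7528 * 0.422411
= 4811.1547


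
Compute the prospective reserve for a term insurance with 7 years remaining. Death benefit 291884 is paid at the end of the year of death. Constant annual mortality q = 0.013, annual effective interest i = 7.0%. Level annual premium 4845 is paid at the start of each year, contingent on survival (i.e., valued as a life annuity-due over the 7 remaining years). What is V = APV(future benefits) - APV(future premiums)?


v = 1/(1+i) = 0.934579
APV(future benefits) per unit = sum_{k=0}^{6} k_p_x * q * v^(k+1) = 0.067625
APV(future benefits) = 291884 * 0.067625 = 19738.564
Life annuity-due factor ä_{x:7} = sum_{k=0}^{6} k_p_x * v^k = 5.566032
APV(future premiums) = 4845 * 5.566032 = 26967.4245
V = 19738.564 - 26967.4245
= -7228.8605


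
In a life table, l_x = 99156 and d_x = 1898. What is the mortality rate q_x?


q_x = d_x / l_x
= 1898 / 99156
= 0.0191


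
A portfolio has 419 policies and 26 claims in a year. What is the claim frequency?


frequency = claims / policies
= 26 / 419
= 0.0621


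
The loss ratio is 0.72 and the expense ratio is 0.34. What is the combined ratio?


Combined ratio = loss ratio + expense ratio
= 0.72 + 0.34
= 1.06


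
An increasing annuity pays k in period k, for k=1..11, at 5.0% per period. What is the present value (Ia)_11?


(Ia)_n = sum_{k=1}^{n} k * v^k, v = 1/(1+i)
v = 0.952381
Sum computed term by term:
(Ia)_11 = 45.8053


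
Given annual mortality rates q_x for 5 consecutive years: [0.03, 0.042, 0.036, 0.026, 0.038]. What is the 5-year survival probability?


p_k = 1 - q_k for each year
Survival = product of (1 - q_k)
= 0.97 * 0.958 * 0.964 * 0.974 * 0.962
= 0.8394


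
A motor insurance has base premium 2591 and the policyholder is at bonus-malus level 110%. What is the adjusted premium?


adjusted = base * BM_level / 100
= 2591 * 110 / 100
= 2591 * 1.1
= 2850.1


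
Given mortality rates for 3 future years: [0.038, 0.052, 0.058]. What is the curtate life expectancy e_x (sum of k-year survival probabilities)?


e_x = sum_{k=1}^{n} k_p_x
k_p_x values:
  1_p_x = 0.962
  2_p_x = 0.911976
  3_p_x = 0.859081
e_x = 2.7331


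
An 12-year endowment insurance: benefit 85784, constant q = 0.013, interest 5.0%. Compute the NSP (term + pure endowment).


Term component = 9276.9758
Pure endowment = 12_p_x * v^12 * benefit = 0.854685 * 0.556837 * 85784 = 40826.3483
NSP = 50103.324


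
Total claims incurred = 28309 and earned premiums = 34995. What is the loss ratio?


Loss ratio = claims / premiums
= 28309 / 34995
= 0.8089


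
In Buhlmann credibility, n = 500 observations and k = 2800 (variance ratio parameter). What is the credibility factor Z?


Z = n / (n + k)
= 500 / (500 + 2800)
= 500 / 3300
= 0.1515


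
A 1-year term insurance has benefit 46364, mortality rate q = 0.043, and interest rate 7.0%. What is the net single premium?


NSP = benefit * q * v
v = 1/(1+i) = 0.934579
NSP = 46364 * 0.043 * 0.934579
= 1863.2262


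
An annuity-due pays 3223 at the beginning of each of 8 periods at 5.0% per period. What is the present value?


PV_due = PMT * (1-(1+i)^(-n))/i * (1+i)
PV_immediate = 20830.9347
PV_due = 20830.9347 * 1.05
= 21872.4815


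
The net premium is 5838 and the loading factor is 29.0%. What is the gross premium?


Gross = net * (1 + loading)
= 5838 * (1 + 0.29)
= 5838 * 1.29
= 7531.02


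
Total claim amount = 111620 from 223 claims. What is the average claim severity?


severity = total / number
= 111620 / 223
= 500.5381


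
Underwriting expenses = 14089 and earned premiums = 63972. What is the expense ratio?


Expense ratio = expenses / premiums
= 14089 / 63972
= 0.2202


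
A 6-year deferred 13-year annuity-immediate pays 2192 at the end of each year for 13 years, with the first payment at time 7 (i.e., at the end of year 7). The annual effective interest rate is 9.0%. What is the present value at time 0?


PV at time 6 of the 13-year annuity-immediate:
a_n = 2192 * (1-(1+0.09)^(-13))/0.09 = 16411.2934
Discount back 6 years to time 0:
PV = 16411.2934 * (1+0.09)^(-6)
= 16411.2934 * 0.596267
= 9785.518


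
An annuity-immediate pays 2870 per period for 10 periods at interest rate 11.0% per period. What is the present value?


PV = PMT * (1 - (1+i)^(-n)) / i
= 2870 * (1 - (1+0.11)^(-10)) / 0.11
= 2870 * (1 - 0.352184) / 0.11
= 2870 * 5.889232
= 16902.0959


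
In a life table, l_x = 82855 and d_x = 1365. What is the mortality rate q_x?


q_x = d_x / l_x
= 1365 / 82855
= 0.0165


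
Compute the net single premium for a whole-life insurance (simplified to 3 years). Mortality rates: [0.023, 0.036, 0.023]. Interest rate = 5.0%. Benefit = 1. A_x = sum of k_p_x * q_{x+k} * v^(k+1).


v = 0.952381
Year 0: k_p_x=1.0, q=0.023, term=0.021905
Year 1: k_p_x=0.977, q=0.036, term=0.031902
Year 2: k_p_x=0.941828, q=0.023, term=0.018712
A_x = 0.0725


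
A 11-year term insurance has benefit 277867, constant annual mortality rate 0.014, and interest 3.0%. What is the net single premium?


NSP = benefit * sum_{k=0}^{n-1} k_p_x * q * v^(k+1)
With constant q=0.014, v=0.970874
Sum = 0.121342
NSP = 277867 * 0.121342
= 33717.0639


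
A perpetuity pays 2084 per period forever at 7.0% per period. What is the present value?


PV = PMT / i
= 2084 / 0.07
= 29771.4286


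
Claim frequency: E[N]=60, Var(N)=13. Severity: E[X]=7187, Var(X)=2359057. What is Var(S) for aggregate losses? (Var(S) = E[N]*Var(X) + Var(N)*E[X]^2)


Var(S) = E[N]*Var(X) + Var(N)*E[X]^2
= 60*2359057 + 13*7187^2
= 141543420 + 671488597
= 8.1303e+08


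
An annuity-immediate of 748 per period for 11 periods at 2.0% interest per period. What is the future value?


FV = PMT * ((1+i)^n - 1) / i
= 748 * ((1.02)^11 - 1) / 0.02
= 748 * (1.243374 - 1) / 0.02
= 9102.1991


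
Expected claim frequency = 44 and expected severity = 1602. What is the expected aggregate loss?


E[S] = E[N] * E[X]
= 44 * 1602
= 70488


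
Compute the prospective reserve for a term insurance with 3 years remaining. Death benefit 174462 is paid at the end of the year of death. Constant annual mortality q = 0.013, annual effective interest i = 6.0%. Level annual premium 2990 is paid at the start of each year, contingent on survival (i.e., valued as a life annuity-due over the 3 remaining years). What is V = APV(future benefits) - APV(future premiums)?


v = 1/(1+i) = 0.943396
APV(future benefits) per unit = sum_{k=0}^{2} k_p_x * q * v^(k+1) = 0.034317
APV(future benefits) = 174462 * 0.034317 = 5986.9774
Life annuity-due factor ä_{x:3} = sum_{k=0}^{2} k_p_x * v^k = 2.798139
APV(future premiums) = 2990 * 2.798139 = 8366.4357
V = 5986.9774 - 8366.4357
= -2379.4582


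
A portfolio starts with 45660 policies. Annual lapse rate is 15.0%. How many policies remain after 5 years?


remaining = initial * (1 - lapse)^years
= 45660 * (1 - 0.15)^5
= 45660 * 0.443705
= 20259.5846


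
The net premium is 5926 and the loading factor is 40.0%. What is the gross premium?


Gross = net * (1 + loading)
= 5926 * (1 + 0.4)
= 5926 * 1.4
= 8296.4


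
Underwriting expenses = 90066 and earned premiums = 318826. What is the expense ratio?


Expense ratio = expenses / premiums
= 90066 / 318826
= 0.2825


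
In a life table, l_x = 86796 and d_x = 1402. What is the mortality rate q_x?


q_x = d_x / l_x
= 1402 / 86796
= 0.0162


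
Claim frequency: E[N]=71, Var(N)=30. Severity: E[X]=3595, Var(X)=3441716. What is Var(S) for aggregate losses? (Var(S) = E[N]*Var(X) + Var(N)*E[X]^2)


Var(S) = E[N]*Var(X) + Var(N)*E[X]^2
= 71*3441716 + 30*3595^2
= 244361836 + 387720750
= 6.3208e+08


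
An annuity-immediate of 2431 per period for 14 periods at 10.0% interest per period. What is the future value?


FV = PMT * ((1+i)^n - 1) / i
= 2431 * ((1.1)^14 - 1) / 0.1
= 2431 * (3.797498 - 1) / 0.1
= 68007.1845


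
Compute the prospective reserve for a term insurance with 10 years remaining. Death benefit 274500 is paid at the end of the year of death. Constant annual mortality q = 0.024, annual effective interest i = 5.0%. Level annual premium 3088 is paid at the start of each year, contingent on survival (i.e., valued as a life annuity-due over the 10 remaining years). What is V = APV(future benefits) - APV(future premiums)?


v = 1/(1+i) = 0.952381
APV(future benefits) per unit = sum_{k=0}^{9} k_p_x * q * v^(k+1) = 0.168159
APV(future benefits) = 274500 * 0.168159 = 46159.6356
Life annuity-due factor ä_{x:10} = sum_{k=0}^{9} k_p_x * v^k = 7.356955
APV(future premiums) = 3088 * 7.356955 = 22718.276
V = 46159.6356 - 22718.276
= 23441.3596


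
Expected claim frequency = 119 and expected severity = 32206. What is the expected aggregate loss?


E[S] = E[N] * E[X]
= 119 * 32206
= 3.8325e+06


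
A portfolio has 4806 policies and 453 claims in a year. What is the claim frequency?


frequency = claims / policies
= 453 / 4806
= 0.0943


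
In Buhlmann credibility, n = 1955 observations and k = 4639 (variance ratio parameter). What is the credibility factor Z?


Z = n / (n + k)
= 1955 / (1955 + 4639)
= 1955 / 6594
= 0.2965


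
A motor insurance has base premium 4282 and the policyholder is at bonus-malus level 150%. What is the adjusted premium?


adjusted = base * BM_level / 100
= 4282 * 150 / 100
= 4282 * 1.5
= 6423.0


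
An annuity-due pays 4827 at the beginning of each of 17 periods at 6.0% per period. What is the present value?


PV_due = PMT * (1-(1+i)^(-n))/i * (1+i)
PV_immediate = 50573.7325
PV_due = 50573.7325 * 1.06
= 53608.1565


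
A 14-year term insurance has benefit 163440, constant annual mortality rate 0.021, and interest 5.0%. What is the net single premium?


NSP = benefit * sum_{k=0}^{n-1} k_p_x * q * v^(k+1)
With constant q=0.021, v=0.952381
Sum = 0.184789
NSP = 163440 * 0.184789
= 30201.8464


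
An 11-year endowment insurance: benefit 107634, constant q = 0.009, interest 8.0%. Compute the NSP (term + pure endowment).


Term component = 6658.129
Pure endowment = 11_p_x * v^11 * benefit = 0.905337 * 0.428883 * 107634 = 41792.5017
NSP = 48450.6308


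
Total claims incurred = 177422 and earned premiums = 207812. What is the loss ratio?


Loss ratio = claims / premiums
= 177422 / 207812
= 0.8538


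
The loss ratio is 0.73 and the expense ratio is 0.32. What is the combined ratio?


Combined ratio = loss ratio + expense ratio
= 0.73 + 0.32
= 1.05


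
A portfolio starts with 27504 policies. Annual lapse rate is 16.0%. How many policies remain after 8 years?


remaining = initial * (1 - lapse)^years
= 27504 * (1 - 0.16)^8
= 27504 * 0.247876
= 6817.5785


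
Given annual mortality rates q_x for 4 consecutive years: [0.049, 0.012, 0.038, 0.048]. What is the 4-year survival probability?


p_k = 1 - q_k for each year
Survival = product of (1 - q_k)
= 0.951 * 0.988 * 0.962 * 0.952
= 0.8605


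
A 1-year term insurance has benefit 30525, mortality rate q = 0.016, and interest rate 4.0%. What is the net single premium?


NSP = benefit * q * v
v = 1/(1+i) = 0.961538
NSP = 30525 * 0.016 * 0.961538
= 469.6154


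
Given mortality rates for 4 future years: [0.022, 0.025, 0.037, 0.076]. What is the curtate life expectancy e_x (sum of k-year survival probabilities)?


e_x = sum_{k=1}^{n} k_p_x
k_p_x values:
  1_p_x = 0.978
  2_p_x = 0.95355
  3_p_x = 0.918269
  4_p_x = 0.84848
e_x = 3.6983


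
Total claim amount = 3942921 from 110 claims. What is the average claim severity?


severity = total / number
= 3942921 / 110
= 35844.7364


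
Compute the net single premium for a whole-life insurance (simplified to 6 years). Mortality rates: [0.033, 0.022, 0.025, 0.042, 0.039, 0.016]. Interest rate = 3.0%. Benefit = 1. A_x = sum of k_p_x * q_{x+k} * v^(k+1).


v = 0.970874
Year 0: k_p_x=1.0, q=0.033, term=0.032039
Year 1: k_p_x=0.967, q=0.022, term=0.020053
Year 2: k_p_x=0.945726, q=0.025, term=0.021637
Year 3: k_p_x=0.922083, q=0.042, term=0.034409
Year 4: k_p_x=0.883355, q=0.039, term=0.029718
Year 5: k_p_x=0.848905, q=0.016, term=0.011375
A_x = 0.1492


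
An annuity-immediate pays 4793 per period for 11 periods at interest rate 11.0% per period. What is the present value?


PV = PMT * (1 - (1+i)^(-n)) / i
= 4793 * (1 - (1+0.11)^(-11)) / 0.11
= 4793 * (1 - 0.317283) / 0.11
= 4793 * 6.206515
= 29747.828


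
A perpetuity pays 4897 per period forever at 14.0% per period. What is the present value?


PV = PMT / i
= 4897 / 0.14
= 34978.5714


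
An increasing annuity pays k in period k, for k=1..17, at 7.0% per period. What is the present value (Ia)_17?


(Ia)_n = sum_{k=1}^{n} k * v^k, v = 1/(1+i)
v = 0.934579
Sum computed term by term:
(Ia)_17 = 72.3555


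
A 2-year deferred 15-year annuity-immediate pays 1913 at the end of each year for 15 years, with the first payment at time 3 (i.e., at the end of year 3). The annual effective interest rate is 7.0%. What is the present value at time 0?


PV at time 2 of the 15-year annuity-immediate:
a_n = 1913 * (1-(1+0.07)^(-15))/0.07 = 17423.4395
Discount back 2 years to time 0:
PV = 17423.4395 * (1+0.07)^(-2)
= 17423.4395 * 0.873439
= 15218.3068


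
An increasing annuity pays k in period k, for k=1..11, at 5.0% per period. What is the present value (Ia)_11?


(Ia)_n = sum_{k=1}^{n} k * v^k, v = 1/(1+i)
v = 0.952381
Sum computed term by term:
(Ia)_11 = 45.8053


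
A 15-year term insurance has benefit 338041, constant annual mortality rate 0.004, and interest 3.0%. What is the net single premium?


NSP = benefit * sum_{k=0}^{n-1} k_p_x * q * v^(k+1)
With constant q=0.004, v=0.970874
Sum = 0.04654
NSP = 338041 * 0.04654
= 15732.4246


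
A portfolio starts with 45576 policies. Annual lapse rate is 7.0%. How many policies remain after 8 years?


remaining = initial * (1 - lapse)^years
= 45576 * (1 - 0.07)^8
= 45576 * 0.559582
= 25503.5006


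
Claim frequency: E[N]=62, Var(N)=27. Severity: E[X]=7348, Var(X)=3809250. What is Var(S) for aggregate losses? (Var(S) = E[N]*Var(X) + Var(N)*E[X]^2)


Var(S) = E[N]*Var(X) + Var(N)*E[X]^2
= 62*3809250 + 27*7348^2
= 236173500 + 1457813808
= 1.6940e+09


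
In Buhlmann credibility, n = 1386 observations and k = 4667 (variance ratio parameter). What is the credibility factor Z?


Z = n / (n + k)
= 1386 / (1386 + 4667)
= 1386 / 6053
= 0.229


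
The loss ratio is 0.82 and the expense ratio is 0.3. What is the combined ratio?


Combined ratio = loss ratio + expense ratio
= 0.82 + 0.3
= 1.12


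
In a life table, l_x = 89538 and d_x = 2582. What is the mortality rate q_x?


q_x = d_x / l_x
= 2582 / 89538
= 0.0288


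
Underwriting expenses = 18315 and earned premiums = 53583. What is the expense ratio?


Expense ratio = expenses / premiums
= 18315 / 53583
= 0.3418


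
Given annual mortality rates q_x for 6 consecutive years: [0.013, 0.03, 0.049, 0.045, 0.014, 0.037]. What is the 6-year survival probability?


p_k = 1 - q_k for each year
Survival = product of (1 - q_k)
= 0.987 * 0.97 * 0.951 * 0.955 * 0.986 * 0.963
= 0.8256


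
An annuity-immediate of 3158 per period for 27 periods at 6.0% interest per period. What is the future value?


FV = PMT * ((1+i)^n - 1) / i
= 3158 * ((1.06)^27 - 1) / 0.06
= 3158 * (4.822346 - 1) / 0.06
= 201182.808


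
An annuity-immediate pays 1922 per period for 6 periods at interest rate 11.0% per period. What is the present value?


PV = PMT * (1 - (1+i)^(-n)) / i
= 1922 * (1 - (1+0.11)^(-6)) / 0.11
= 1922 * (1 - 0.534641) / 0.11
= 1922 * 4.230538
= 8131.0938


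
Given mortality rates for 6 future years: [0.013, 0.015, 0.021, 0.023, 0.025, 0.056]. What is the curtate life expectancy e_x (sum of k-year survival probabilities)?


e_x = sum_{k=1}^{n} k_p_x
k_p_x values:
  1_p_x = 0.987
  2_p_x = 0.972195
  3_p_x = 0.951779
  4_p_x = 0.929888
  5_p_x = 0.906641
  6_p_x = 0.855869
e_x = 5.6034


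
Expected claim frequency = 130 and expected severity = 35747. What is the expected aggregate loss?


E[S] = E[N] * E[X]
= 130 * 35747
= 4.6471e+06


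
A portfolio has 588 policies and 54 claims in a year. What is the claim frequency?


frequency = claims / policies
= 54 / 588
= 0.0918


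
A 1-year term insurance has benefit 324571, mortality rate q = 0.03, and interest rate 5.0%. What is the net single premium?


NSP = benefit * q * v
v = 1/(1+i) = 0.952381
NSP = 324571 * 0.03 * 0.952381
= 9273.4571


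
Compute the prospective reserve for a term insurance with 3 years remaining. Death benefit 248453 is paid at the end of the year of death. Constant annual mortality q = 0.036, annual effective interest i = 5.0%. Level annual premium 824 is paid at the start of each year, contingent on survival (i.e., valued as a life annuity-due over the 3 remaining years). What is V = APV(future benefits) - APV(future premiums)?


v = 1/(1+i) = 0.952381
APV(future benefits) per unit = sum_{k=0}^{2} k_p_x * q * v^(k+1) = 0.094663
APV(future benefits) = 248453 * 0.094663 = 23519.2206
Life annuity-due factor ä_{x:3} = sum_{k=0}^{2} k_p_x * v^k = 2.760994
APV(future premiums) = 824 * 2.760994 = 2275.0591
V = 23519.2206 - 2275.0591
= 21244.1615


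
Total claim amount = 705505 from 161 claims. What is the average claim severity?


severity = total / number
= 705505 / 161
= 4382.0186


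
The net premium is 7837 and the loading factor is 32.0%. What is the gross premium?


Gross = net * (1 + loading)
= 7837 * (1 + 0.32)
= 7837 * 1.32
= 10344.84


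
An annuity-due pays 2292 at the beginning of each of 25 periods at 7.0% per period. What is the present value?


PV_due = PMT * (1-(1+i)^(-n))/i * (1+i)
PV_immediate = 26710.0126
PV_due = 26710.0126 * 1.07
= 28579.7135


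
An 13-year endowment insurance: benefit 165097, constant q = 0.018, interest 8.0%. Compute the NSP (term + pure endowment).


Term component = 21519.0042
Pure endowment = 13_p_x * v^13 * benefit = 0.789677 * 0.367698 * 165097 = 47937.9769
NSP = 69456.9811


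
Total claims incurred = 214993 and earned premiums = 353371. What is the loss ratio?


Loss ratio = claims / premiums
= 214993 / 353371
= 0.6084


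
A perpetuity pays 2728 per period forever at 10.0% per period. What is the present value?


PV = PMT / i
= 2728 / 0.1
= 27280.0


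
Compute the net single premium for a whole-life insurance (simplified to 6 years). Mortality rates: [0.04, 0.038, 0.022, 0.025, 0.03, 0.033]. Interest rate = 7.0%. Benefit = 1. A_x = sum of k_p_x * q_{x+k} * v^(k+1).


v = 0.934579
Year 0: k_p_x=1.0, q=0.04, term=0.037383
Year 1: k_p_x=0.96, q=0.038, term=0.031863
Year 2: k_p_x=0.92352, q=0.022, term=0.016585
Year 3: k_p_x=0.903203, q=0.025, term=0.017226
Year 4: k_p_x=0.880622, q=0.03, term=0.018836
Year 5: k_p_x=0.854204, q=0.033, term=0.018783
A_x = 0.1407


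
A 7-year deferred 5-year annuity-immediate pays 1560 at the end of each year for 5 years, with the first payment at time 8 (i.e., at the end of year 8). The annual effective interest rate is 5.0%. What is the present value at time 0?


PV at time 7 of the 5-year annuity-immediate:
a_n = 1560 * (1-(1+0.05)^(-5))/0.05 = 6753.9836
Discount back 7 years to time 0:
PV = 6753.9836 * (1+0.05)^(-7)
= 6753.9836 * 0.710681
= 4799.9301


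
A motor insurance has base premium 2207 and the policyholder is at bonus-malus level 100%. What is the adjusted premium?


adjusted = base * BM_level / 100
= 2207 * 100 / 100
= 2207 * 1.0
= 2207.0


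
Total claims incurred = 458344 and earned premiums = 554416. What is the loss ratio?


Loss ratio = claims / premiums
= 458344 / 554416
= 0.8267


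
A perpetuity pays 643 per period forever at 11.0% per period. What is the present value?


PV = PMT / i
= 643 / 0.11
= 5845.4545


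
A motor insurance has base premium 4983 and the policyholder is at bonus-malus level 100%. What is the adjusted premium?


adjusted = base * BM_level / 100
= 4983 * 100 / 100
= 4983 * 1.0
= 4983.0


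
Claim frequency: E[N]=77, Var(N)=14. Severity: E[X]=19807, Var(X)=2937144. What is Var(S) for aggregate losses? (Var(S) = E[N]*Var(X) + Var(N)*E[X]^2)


Var(S) = E[N]*Var(X) + Var(N)*E[X]^2
= 77*2937144 + 14*19807^2
= 226160088 + 5492441486
= 5.7186e+09


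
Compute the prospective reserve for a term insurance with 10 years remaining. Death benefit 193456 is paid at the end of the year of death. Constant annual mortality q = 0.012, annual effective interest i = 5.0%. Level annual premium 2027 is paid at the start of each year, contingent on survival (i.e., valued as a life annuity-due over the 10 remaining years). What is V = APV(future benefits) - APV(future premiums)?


v = 1/(1+i) = 0.952381
APV(future benefits) per unit = sum_{k=0}^{9} k_p_x * q * v^(k+1) = 0.088239
APV(future benefits) = 193456 * 0.088239 = 17070.4143
Life annuity-due factor ä_{x:10} = sum_{k=0}^{9} k_p_x * v^k = 7.720935
APV(future premiums) = 2027 * 7.720935 = 15650.3358
V = 17070.4143 - 15650.3358
= 1420.0785


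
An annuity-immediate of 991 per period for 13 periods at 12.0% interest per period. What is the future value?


FV = PMT * ((1+i)^n - 1) / i
= 991 * ((1.12)^13 - 1) / 0.12
= 991 * (4.363493 - 1) / 0.12
= 27776.8473


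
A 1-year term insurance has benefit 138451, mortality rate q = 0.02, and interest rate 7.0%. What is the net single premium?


NSP = benefit * q * v
v = 1/(1+i) = 0.934579
NSP = 138451 * 0.02 * 0.934579
= 2587.8692


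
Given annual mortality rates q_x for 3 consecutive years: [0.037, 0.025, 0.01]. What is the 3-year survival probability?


p_k = 1 - q_k for each year
Survival = product of (1 - q_k)
= 0.963 * 0.975 * 0.99
= 0.9295


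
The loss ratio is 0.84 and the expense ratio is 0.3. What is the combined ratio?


Combined ratio = loss ratio + expense ratio
= 0.84 + 0.3
= 1.14


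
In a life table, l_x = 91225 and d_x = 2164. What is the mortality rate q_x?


q_x = d_x / l_x
= 2164 / 91225
= 0.0237


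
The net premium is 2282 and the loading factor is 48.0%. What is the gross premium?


Gross = net * (1 + loading)
= 2282 * (1 + 0.48)
= 2282 * 1.48
= 3377.36


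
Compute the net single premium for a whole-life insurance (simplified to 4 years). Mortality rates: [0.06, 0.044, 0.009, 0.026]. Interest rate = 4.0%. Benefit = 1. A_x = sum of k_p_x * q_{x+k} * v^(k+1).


v = 0.961538
Year 0: k_p_x=1.0, q=0.06, term=0.057692
Year 1: k_p_x=0.94, q=0.044, term=0.03824
Year 2: k_p_x=0.89864, q=0.009, term=0.00719
Year 3: k_p_x=0.890552, q=0.026, term=0.019792
A_x = 0.1229


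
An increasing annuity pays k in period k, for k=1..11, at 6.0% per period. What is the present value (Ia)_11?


(Ia)_n = sum_{k=1}^{n} k * v^k, v = 1/(1+i)
v = 0.943396
Sum computed term by term:
(Ia)_11 = 42.7571


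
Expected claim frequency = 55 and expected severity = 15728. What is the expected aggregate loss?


E[S] = E[N] * E[X]
= 55 * 15728
= 865040


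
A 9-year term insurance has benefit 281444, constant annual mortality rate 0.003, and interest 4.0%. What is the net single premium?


NSP = benefit * sum_{k=0}^{n-1} k_p_x * q * v^(k+1)
With constant q=0.003, v=0.961538
Sum = 0.022057
NSP = 281444 * 0.022057
= 6207.9423


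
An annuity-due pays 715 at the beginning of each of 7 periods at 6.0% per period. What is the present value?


PV_due = PMT * (1-(1+i)^(-n))/i * (1+i)
PV_immediate = 3991.4027
PV_due = 3991.4027 * 1.06
= 4230.8869


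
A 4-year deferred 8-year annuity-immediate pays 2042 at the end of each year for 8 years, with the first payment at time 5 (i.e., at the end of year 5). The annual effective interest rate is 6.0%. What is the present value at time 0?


PV at time 4 of the 8-year annuity-immediate:
a_n = 2042 * (1-(1+0.06)^(-8))/0.06 = 12680.399
Discount back 4 years to time 0:
PV = 12680.399 * (1+0.06)^(-4)
= 12680.399 * 0.792094
= 10044.0637


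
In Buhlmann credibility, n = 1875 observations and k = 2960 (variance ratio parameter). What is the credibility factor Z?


Z = n / (n + k)
= 1875 / (1875 + 2960)
= 1875 / 4835
= 0.3878


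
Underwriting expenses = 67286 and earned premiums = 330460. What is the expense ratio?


Expense ratio = expenses / premiums
= 67286 / 330460
= 0.2036


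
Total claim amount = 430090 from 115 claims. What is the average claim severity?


severity = total / number
= 430090 / 115
= 3739.913


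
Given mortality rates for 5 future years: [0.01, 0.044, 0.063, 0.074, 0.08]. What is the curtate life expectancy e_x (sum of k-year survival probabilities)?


e_x = sum_{k=1}^{n} k_p_x
k_p_x values:
  1_p_x = 0.99
  2_p_x = 0.94644
  3_p_x = 0.886814
  4_p_x = 0.82119
  5_p_x = 0.755495
e_x = 4.3999


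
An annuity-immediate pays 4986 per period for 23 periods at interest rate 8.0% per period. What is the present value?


PV = PMT * (1 - (1+i)^(-n)) / i
= 4986 * (1 - (1+0.08)^(-23)) / 0.08
= 4986 * (1 - 0.170315) / 0.08
= 4986 * 10.371059
= 51710.0999


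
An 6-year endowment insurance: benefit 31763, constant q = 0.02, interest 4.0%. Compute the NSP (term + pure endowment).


Term component = 3175.3037
Pure endowment = 6_p_x * v^6 * benefit = 0.885842 * 0.790315 * 31763 = 22237.0889
NSP = 25412.3926


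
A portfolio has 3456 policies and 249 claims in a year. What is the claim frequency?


frequency = claims / policies
= 249 / 3456
= 0.072


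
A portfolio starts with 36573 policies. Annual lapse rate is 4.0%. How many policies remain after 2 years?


remaining = initial * (1 - lapse)^years
= 36573 * (1 - 0.04)^2
= 36573 * 0.9216
= 33705.6768


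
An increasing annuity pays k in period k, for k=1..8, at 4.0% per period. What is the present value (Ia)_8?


(Ia)_n = sum_{k=1}^{n} k * v^k, v = 1/(1+i)
v = 0.961538
Sum computed term by term:
(Ia)_8 = 28.9133


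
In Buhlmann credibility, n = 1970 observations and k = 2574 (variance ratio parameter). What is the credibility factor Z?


Z = n / (n + k)
= 1970 / (1970 + 2574)
= 1970 / 4544
= 0.4335


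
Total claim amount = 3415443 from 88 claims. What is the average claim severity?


severity = total / number
= 3415443 / 88
= 38811.8523


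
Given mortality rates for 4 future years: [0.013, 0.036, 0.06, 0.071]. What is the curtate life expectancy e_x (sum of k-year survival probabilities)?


e_x = sum_{k=1}^{n} k_p_x
k_p_x values:
  1_p_x = 0.987
  2_p_x = 0.951468
  3_p_x = 0.89438
  4_p_x = 0.830879
e_x = 3.6637


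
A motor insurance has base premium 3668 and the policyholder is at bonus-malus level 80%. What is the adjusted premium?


adjusted = base * BM_level / 100
= 3668 * 80 / 100
= 3668 * 0.8
= 2934.4


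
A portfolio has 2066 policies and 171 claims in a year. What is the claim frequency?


frequency = claims / policies
= 171 / 2066
= 0.0828


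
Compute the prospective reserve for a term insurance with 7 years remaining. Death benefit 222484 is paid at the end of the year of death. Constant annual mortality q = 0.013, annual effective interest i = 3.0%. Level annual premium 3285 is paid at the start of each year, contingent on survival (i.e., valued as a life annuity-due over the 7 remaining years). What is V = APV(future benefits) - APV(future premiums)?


v = 1/(1+i) = 0.970874
APV(future benefits) per unit = sum_{k=0}^{6} k_p_x * q * v^(k+1) = 0.078023
APV(future benefits) = 222484 * 0.078023 = 17358.8553
Life annuity-due factor ä_{x:7} = sum_{k=0}^{6} k_p_x * v^k = 6.181817
APV(future premiums) = 3285 * 6.181817 = 20307.27
V = 17358.8553 - 20307.27
= -2948.4148


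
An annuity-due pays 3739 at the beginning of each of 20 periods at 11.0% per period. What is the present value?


PV_due = PMT * (1-(1+i)^(-n))/i * (1+i)
PV_immediate = 29774.8838
PV_due = 29774.8838 * 1.11
= 33050.1211


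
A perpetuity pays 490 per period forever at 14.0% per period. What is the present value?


PV = PMT / i
= 490 / 0.14
= 3500.0


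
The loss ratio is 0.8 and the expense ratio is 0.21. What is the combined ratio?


Combined ratio = loss ratio + expense ratio
= 0.8 + 0.21
= 1.01


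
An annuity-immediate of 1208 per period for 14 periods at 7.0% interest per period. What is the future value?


FV = PMT * ((1+i)^n - 1) / i
= 1208 * ((1.07)^14 - 1) / 0.07
= 1208 * (2.578534 - 1) / 0.07
= 27240.9893


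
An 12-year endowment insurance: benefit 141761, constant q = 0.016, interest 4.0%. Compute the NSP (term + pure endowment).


Term component = 19656.8021
Pure endowment = 12_p_x * v^12 * benefit = 0.824027 * 0.624597 * 141761 = 72962.1928
NSP = 92618.9949


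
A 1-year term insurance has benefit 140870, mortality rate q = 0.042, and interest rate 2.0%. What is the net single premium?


NSP = benefit * q * v
v = 1/(1+i) = 0.980392
NSP = 140870 * 0.042 * 0.980392
= 5800.5294


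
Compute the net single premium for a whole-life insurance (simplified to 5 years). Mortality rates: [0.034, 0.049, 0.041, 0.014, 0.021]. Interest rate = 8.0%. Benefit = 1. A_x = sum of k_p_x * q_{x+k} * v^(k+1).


v = 0.925926
Year 0: k_p_x=1.0, q=0.034, term=0.031481
Year 1: k_p_x=0.966, q=0.049, term=0.040581
Year 2: k_p_x=0.918666, q=0.041, term=0.0299
Year 3: k_p_x=0.881001, q=0.014, term=0.009066
Year 4: k_p_x=0.868667, q=0.021, term=0.012415
A_x = 0.1234


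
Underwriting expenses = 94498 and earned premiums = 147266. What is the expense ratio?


Expense ratio = expenses / premiums
= 94498 / 147266
= 0.6417


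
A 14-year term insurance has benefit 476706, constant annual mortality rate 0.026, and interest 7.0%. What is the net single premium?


NSP = benefit * sum_{k=0}^{n-1} k_p_x * q * v^(k+1)
With constant q=0.026, v=0.934579
Sum = 0.198197
NSP = 476706 * 0.198197
= 94481.6424


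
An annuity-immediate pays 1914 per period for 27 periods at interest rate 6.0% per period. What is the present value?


PV = PMT * (1 - (1+i)^(-n)) / i
= 1914 * (1 - (1+0.06)^(-27)) / 0.06
= 1914 * (1 - 0.207368) / 0.06
= 1914 * 13.210534
= 25284.9623


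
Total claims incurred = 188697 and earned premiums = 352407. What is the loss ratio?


Loss ratio = claims / premiums
= 188697 / 352407
= 0.5355


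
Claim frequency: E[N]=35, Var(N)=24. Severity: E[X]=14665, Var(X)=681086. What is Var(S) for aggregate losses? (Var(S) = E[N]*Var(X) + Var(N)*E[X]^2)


Var(S) = E[N]*Var(X) + Var(N)*E[X]^2
= 35*681086 + 24*14665^2
= 23838010 + 5161493400
= 5.1853e+09


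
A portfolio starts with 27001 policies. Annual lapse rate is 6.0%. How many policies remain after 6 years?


remaining = initial * (1 - lapse)^years
= 27001 * (1 - 0.06)^6
= 27001 * 0.68987
= 18627.174


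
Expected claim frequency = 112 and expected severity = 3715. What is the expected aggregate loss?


E[S] = E[N] * E[X]
= 112 * 3715
= 416080


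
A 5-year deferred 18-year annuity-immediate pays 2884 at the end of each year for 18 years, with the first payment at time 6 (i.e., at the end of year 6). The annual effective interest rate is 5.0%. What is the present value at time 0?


PV at time 5 of the 18-year annuity-immediate:
a_n = 2884 * (1-(1+0.05)^(-18))/0.05 = 33712.7686
Discount back 5 years to time 0:
PV = 33712.7686 * (1+0.05)^(-5)
= 33712.7686 * 0.783526
= 26414.8364


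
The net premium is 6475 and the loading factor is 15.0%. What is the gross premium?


Gross = net * (1 + loading)
= 6475 * (1 + 0.15)
= 6475 * 1.15
= 7446.25


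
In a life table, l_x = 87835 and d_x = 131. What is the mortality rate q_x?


q_x = d_x / l_x
= 131 / 87835
= 0.0015


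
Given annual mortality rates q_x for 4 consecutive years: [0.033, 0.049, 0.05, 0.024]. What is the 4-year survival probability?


p_k = 1 - q_k for each year
Survival = product of (1 - q_k)
= 0.967 * 0.951 * 0.95 * 0.976
= 0.8527


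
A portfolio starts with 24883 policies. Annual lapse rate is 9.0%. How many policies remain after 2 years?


remaining = initial * (1 - lapse)^years
= 24883 * (1 - 0.09)^2
= 24883 * 0.8281
= 20605.6123


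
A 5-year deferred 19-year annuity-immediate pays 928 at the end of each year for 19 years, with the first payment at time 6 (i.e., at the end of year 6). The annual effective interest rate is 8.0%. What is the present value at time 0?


PV at time 5 of the 19-year annuity-immediate:
a_n = 928 * (1-(1+0.08)^(-19))/0.08 = 8912.1401
Discount back 5 years to time 0:
PV = 8912.1401 * (1+0.08)^(-5)
= 8912.1401 * 0.680583
= 6065.4528


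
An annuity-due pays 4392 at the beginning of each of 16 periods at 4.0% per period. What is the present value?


PV_due = PMT * (1-(1+i)^(-n))/i * (1+i)
PV_immediate = 51176.8823
PV_due = 51176.8823 * 1.04
= 53223.9576


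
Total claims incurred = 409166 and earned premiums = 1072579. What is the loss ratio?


Loss ratio = claims / premiums
= 409166 / 1072579
= 0.3815


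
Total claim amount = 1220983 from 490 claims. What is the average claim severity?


severity = total / number
= 1220983 / 490
= 2491.802


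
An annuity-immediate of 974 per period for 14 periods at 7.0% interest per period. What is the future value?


FV = PMT * ((1+i)^n - 1) / i
= 974 * ((1.07)^14 - 1) / 0.07
= 974 * (2.578534 - 1) / 0.07
= 21964.1752


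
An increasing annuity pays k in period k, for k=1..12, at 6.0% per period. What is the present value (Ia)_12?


(Ia)_n = sum_{k=1}^{n} k * v^k, v = 1/(1+i)
v = 0.943396
Sum computed term by term:
(Ia)_12 = 48.7207


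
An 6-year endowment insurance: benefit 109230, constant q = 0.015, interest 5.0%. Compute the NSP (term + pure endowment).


Term component = 8027.7829
Pure endowment = 6_p_x * v^6 * benefit = 0.913308 * 0.746215 * 109230 = 74442.941
NSP = 82470.7238


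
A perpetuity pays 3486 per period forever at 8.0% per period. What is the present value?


PV = PMT / i
= 3486 / 0.08
= 43575.0


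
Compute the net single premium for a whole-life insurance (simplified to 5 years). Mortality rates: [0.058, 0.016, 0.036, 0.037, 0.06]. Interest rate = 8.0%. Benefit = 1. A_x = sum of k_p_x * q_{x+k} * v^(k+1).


v = 0.925926
Year 0: k_p_x=1.0, q=0.058, term=0.053704
Year 1: k_p_x=0.942, q=0.016, term=0.012922
Year 2: k_p_x=0.926928, q=0.036, term=0.02649
Year 3: k_p_x=0.893559, q=0.037, term=0.024301
Year 4: k_p_x=0.860497, q=0.06, term=0.035138
A_x = 0.1526


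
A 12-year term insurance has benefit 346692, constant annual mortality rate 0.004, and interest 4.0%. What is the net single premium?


NSP = benefit * sum_{k=0}^{n-1} k_p_x * q * v^(k+1)
With constant q=0.004, v=0.961538
Sum = 0.036794
NSP = 346692 * 0.036794
= 12756.1461


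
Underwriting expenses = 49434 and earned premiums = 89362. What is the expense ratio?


Expense ratio = expenses / premiums
= 49434 / 89362
= 0.5532


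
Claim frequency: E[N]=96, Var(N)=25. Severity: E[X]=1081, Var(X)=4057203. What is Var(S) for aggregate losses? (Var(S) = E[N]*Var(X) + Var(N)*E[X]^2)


Var(S) = E[N]*Var(X) + Var(N)*E[X]^2
= 96*4057203 + 25*1081^2
= 389491488 + 29214025
= 4.1871e+08


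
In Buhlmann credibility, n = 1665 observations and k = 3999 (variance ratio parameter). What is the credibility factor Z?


Z = n / (n + k)
= 1665 / (1665 + 3999)
= 1665 / 5664
= 0.294


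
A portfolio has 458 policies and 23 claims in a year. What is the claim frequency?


frequency = claims / policies
= 23 / 458
= 0.0502


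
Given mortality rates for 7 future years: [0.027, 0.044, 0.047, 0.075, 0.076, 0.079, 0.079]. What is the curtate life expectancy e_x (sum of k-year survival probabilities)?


e_x = sum_{k=1}^{n} k_p_x
k_p_x values:
  1_p_x = 0.973
  2_p_x = 0.930188
  3_p_x = 0.886469
  4_p_x = 0.819984
  5_p_x = 0.757665
  6_p_x = 0.69781
  7_p_x = 0.642683
e_x = 5.7078


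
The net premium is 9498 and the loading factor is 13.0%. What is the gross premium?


Gross = net * (1 + loading)
= 9498 * (1 + 0.13)
= 9498 * 1.13
= 10732.74


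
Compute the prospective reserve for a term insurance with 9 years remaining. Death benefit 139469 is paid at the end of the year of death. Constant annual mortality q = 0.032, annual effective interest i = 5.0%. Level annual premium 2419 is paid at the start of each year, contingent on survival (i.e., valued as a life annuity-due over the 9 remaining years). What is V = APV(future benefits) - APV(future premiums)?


v = 1/(1+i) = 0.952381
APV(future benefits) per unit = sum_{k=0}^{8} k_p_x * q * v^(k+1) = 0.202524
APV(future benefits) = 139469 * 0.202524 = 28245.7998
Life annuity-due factor ä_{x:9} = sum_{k=0}^{8} k_p_x * v^k = 6.645314
APV(future premiums) = 2419 * 6.645314 = 16075.0147
V = 28245.7998 - 16075.0147
= 12170.7851


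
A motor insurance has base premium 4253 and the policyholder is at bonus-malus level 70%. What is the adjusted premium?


adjusted = base * BM_level / 100
= 4253 * 70 / 100
= 4253 * 0.7
= 2977.1


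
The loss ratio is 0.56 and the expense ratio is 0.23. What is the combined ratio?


Combined ratio = loss ratio + expense ratio
= 0.56 + 0.23
= 0.79


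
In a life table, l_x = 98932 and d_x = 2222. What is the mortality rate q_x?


q_x = d_x / l_x
= 2222 / 98932
= 0.0225


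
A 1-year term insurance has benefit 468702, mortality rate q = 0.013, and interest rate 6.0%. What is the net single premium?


NSP = benefit * q * v
v = 1/(1+i) = 0.943396
NSP = 468702 * 0.013 * 0.943396
= 5748.2321


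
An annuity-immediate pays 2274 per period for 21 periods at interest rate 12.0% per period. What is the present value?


PV = PMT * (1 - (1+i)^(-n)) / i
= 2274 * (1 - (1+0.12)^(-21)) / 0.12
= 2274 * (1 - 0.09256) / 0.12
= 2274 * 7.562003
= 17195.9954


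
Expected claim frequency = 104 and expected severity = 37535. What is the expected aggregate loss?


E[S] = E[N] * E[X]
= 104 * 37535
= 3.9036e+06


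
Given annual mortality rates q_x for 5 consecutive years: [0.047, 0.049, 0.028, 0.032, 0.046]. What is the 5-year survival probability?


p_k = 1 - q_k for each year
Survival = product of (1 - q_k)
= 0.953 * 0.951 * 0.972 * 0.968 * 0.954
= 0.8135


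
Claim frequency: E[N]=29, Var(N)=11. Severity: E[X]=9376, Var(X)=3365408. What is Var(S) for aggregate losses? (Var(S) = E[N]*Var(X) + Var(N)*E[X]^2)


Var(S) = E[N]*Var(X) + Var(N)*E[X]^2
= 29*3365408 + 11*9376^2
= 97596832 + 967003136
= 1.0646e+09


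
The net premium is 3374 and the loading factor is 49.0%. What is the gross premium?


Gross = net * (1 + loading)
= 3374 * (1 + 0.49)
= 3374 * 1.49
= 5027.26


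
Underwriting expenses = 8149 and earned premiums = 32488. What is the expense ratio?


Expense ratio = expenses / premiums
= 8149 / 32488
= 0.2508


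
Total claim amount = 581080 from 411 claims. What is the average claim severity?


severity = total / number
= 581080 / 411
= 1413.82


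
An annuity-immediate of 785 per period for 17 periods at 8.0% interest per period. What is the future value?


FV = PMT * ((1+i)^n - 1) / i
= 785 * ((1.08)^17 - 1) / 0.08
= 785 * (3.700018 - 1) / 0.08
= 26493.9272


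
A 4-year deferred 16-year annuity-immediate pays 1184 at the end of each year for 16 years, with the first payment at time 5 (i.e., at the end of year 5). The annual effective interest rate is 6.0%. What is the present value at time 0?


PV at time 4 of the 16-year annuity-immediate:
a_n = 1184 * (1-(1+0.06)^(-16))/0.06 = 11965.38
Discount back 4 years to time 0:
PV = 11965.38 * (1+0.06)^(-4)
= 11965.38 * 0.792094
= 9477.7017


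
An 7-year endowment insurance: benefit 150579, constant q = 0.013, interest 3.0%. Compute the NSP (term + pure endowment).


Term component = 11748.6159
Pure endowment = 7_p_x * v^7 * benefit = 0.912473 * 0.813092 * 150579 = 111718.1935
NSP = 123466.8094
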